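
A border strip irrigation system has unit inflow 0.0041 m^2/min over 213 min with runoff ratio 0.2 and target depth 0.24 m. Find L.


L = q*t/((1+r)*Z)
L = 0.0041*213/((1+0.2)*0.24)
L = 0.8733/0.288

3.0323 m


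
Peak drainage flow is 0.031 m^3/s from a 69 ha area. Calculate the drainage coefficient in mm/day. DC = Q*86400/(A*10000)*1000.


DC = Q * 86400 / (A * 10000) * 1000
DC = 0.031 * 86400 / (69 * 10000) * 1000
DC = 2678400.0000 / 690000

3.8817 mm/day


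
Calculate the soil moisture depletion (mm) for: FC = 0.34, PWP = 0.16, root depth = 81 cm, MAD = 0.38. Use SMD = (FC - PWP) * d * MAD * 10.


SMD = (FC - PWP) * d * MAD * 10
SMD = (0.34 - 0.16) * 81 * 0.38 * 10
SMD = 0.1800 * 81 * 0.38 * 10

55.4040 mm


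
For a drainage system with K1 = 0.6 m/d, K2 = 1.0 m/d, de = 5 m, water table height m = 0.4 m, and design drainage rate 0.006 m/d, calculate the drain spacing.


S^2 = 8*K2*de*m/q + 4*K1*m^2/q
S^2 = 8*1.0*5*0.4/0.006 + 4*0.6*0.4^2/0.006
S = sqrt(2730.6667)

52.2558 m


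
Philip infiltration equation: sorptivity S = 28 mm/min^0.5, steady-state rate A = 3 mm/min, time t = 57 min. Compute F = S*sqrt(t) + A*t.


F = S*sqrt(t) + A*t
F = 28*sqrt(57) + 3*57
F = 28*7.549834 + 171

382.3954 mm


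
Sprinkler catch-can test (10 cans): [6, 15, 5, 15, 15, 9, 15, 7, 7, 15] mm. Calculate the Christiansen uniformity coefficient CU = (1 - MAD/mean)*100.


mean = 10.900000 mm
MAD = 4.100000 mm
CU = (1 - 4.100000/10.900000)*100

62.3853 %


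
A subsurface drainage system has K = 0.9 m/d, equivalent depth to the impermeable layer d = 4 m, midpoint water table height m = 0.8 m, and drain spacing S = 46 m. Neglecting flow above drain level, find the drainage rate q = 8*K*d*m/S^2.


q = 8*K*d*m/S^2
q = 8*0.9*4*0.8/46^2
q = 23.0400 / 2116

0.0109 m/d


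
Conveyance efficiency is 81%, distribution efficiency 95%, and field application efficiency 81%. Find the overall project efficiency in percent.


Ec = 0.81, Eb = 0.95, Ea = 0.81
E = 0.81 * 0.95 * 0.81 * 100 = 62.3295%

62.3295 %


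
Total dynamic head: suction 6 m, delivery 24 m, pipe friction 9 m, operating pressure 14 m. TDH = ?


TDH = Hs + Hd + hf + Hp = 6 + 24 + 9 + 14 = 53

53 m


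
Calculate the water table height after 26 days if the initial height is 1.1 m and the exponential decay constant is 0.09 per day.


m = m0 * exp(-k*t)
m = 1.1 * exp(-0.09 * 26)
m = 1.1 * exp(-2.3400)

0.1060 m


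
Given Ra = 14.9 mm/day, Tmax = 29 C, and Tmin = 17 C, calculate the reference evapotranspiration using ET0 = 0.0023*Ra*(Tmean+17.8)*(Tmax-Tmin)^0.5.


Tmean = (Tmax + Tmin)/2 = (29 + 17)/2 = 23.0
ET0 = 0.0023 * 14.9 * (23.0 + 17.8) * sqrt(29 - 17)
ET0 = 0.0023 * 14.9 * 40.8 * 3.464102

4.8436 mm/day


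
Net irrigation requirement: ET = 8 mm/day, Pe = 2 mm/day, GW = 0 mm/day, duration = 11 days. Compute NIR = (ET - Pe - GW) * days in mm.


Daily deficit = ET - Pe - GW = 8 - 2 - 0 = 6 mm/day
NIR = 6 * 11 = 66 mm

66.0000 mm


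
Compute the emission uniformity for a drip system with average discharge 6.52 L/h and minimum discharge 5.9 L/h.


EU = (q_min/q_avg)*100 = (5.9/6.52)*100 = 90.4908%

90.4908 %


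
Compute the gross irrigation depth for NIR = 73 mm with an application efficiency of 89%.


Ea = 89% = 0.89
GID = NIR / Ea = 73 / 0.89 = 82.0225 mm

82.0225 mm


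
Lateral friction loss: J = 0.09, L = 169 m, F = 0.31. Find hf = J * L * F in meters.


hf = J * L * F = 0.09 * 169 * 0.31 = 4.7151 m

4.7151 m


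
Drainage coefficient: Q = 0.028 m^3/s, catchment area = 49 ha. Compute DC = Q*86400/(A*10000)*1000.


DC = Q * 86400 / (A * 10000) * 1000
DC = 0.028 * 86400 / (49 * 10000) * 1000
DC = 2419200.0000 / 490000

4.9371 mm/day


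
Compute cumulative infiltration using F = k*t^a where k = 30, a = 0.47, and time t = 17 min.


F = k * t^a = 30 * 17^0.47
F = 30 * 3.787137

113.6141 mm


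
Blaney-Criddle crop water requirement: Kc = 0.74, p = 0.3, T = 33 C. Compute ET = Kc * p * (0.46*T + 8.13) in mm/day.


ET = Kc * p * (0.46*T + 8.13)
ET = 0.74 * 0.3 * (0.46*33 + 8.13)
ET = 0.74 * 0.3 * 23.3100

5.1748 mm/day


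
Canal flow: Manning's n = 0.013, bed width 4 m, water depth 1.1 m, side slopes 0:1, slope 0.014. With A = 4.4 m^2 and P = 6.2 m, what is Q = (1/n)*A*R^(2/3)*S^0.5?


R = A/P = 4.4/6.2 = 0.709677
Q = (1/0.013) * 4.4 * 0.709677^(2/3) * 0.014^0.5

31.8625 m^3/s


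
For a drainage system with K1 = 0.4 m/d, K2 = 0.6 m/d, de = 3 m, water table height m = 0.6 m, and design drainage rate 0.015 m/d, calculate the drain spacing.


S^2 = 8*K2*de*m/q + 4*K1*m^2/q
S^2 = 8*0.6*3*0.6/0.015 + 4*0.4*0.6^2/0.015
S = sqrt(614.4000)

24.7871 m


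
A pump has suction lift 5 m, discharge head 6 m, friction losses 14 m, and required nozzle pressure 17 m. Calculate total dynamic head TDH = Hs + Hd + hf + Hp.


TDH = Hs + Hd + hf + Hp = 5 + 6 + 14 + 17 = 42

42 m


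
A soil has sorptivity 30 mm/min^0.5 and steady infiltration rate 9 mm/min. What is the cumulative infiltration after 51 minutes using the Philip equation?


F = S*sqrt(t) + A*t
F = 30*sqrt(51) + 9*51
F = 30*7.141428 + 459

673.2428 mm


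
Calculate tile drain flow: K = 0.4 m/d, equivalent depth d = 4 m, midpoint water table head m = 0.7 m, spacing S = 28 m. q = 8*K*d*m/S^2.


q = 8*K*d*m/S^2
q = 8*0.4*4*0.7/28^2
q = 8.9600 / 784

0.0114 m/d


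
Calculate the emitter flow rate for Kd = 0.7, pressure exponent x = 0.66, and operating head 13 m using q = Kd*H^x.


q = Kd * H^x = 0.7 * 13^0.66 = 0.7 * 5.435038

3.8045 L/h


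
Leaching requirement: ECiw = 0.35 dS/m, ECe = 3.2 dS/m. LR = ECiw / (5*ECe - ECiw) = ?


LR = ECiw / (5*ECe - ECiw)
LR = 0.35 / (5*3.2 - 0.35)
LR = 0.35 / 15.6500

0.0224


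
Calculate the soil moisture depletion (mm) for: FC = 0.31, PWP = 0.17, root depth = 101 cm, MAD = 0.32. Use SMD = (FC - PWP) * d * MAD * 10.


SMD = (FC - PWP) * d * MAD * 10
SMD = (0.31 - 0.17) * 101 * 0.32 * 10
SMD = 0.1400 * 101 * 0.32 * 10

45.2480 mm


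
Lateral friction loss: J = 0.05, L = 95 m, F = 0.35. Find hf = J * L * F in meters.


hf = J * L * F = 0.05 * 95 * 0.35 = 1.6625 m

1.6625 m


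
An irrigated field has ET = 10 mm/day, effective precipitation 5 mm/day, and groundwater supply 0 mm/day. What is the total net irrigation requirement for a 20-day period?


Daily deficit = ET - Pe - GW = 10 - 5 - 0 = 5 mm/day
NIR = 5 * 20 = 100 mm

100.0000 mm


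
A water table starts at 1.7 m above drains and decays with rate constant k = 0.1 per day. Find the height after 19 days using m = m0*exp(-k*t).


m = m0 * exp(-k*t)
m = 1.7 * exp(-0.1 * 19)
m = 1.7 * exp(-1.9000)

0.2543 m


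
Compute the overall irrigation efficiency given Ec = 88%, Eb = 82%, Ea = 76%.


Ec = 0.88, Eb = 0.82, Ea = 0.76
E = 0.88 * 0.82 * 0.76 * 100 = 54.8416%

54.8416 %


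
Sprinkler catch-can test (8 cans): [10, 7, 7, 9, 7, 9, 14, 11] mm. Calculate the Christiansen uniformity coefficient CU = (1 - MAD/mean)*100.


mean = 9.250000 mm
MAD = 1.812500 mm
CU = (1 - 1.812500/9.250000)*100

80.4054 %


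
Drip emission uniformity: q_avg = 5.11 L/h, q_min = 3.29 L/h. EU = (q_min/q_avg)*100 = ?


EU = (q_min/q_avg)*100 = (3.29/5.11)*100 = 64.3836%

64.3836 %


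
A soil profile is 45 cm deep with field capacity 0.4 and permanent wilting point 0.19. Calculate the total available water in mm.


AWC = (FC - PWP) * d * 10
AWC = (0.4 - 0.19) * 45 * 10
AWC = 0.2100 * 45 * 10

94.5000 mm


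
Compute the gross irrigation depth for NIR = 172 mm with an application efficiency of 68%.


Ea = 68% = 0.68
GID = NIR / Ea = 172 / 0.68 = 252.9412 mm

252.9412 mm


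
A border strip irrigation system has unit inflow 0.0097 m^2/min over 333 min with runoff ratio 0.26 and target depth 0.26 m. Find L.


L = q*t/((1+r)*Z)
L = 0.0097*333/((1+0.26)*0.26)
L = 3.2301/0.3276

9.8599 m


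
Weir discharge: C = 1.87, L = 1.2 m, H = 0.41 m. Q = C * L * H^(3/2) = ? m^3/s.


Q = C * L * H^(3/2) = 1.87 * 1.2 * 0.41^1.5 = 1.87 * 1.2 * 0.262528

0.5891 m^3/s


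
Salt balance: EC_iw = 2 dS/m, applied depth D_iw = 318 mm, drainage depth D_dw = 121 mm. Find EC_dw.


EC_dw = EC_iw * D_iw / D_dw
EC_dw = 2 * 318 / 121
EC_dw = 636 / 121

5.2562 dS/m


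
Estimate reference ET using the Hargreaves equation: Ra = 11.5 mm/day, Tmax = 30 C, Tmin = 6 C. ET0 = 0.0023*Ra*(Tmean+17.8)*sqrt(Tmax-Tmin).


Tmean = (Tmax + Tmin)/2 = (30 + 6)/2 = 18.0
ET0 = 0.0023 * 11.5 * (18.0 + 17.8) * sqrt(30 - 6)
ET0 = 0.0023 * 11.5 * 35.8 * 4.898979

4.6389 mm/day


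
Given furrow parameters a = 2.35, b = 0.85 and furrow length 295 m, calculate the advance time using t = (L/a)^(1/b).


t = (L/a)^(1/b)
t = (295/2.35)^(1/0.85)
t = 125.531915^(1/0.85)

294.5253 min


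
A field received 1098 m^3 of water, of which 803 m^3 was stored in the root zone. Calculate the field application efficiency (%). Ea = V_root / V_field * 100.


Ea = V_root / V_field * 100 = 803 / 1098 * 100 = 73.1330%

73.1330 %


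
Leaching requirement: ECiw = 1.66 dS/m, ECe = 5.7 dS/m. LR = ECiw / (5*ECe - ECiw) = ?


LR = ECiw / (5*ECe - ECiw)
LR = 1.66 / (5*5.7 - 1.66)
LR = 1.66 / 26.8400

0.0618


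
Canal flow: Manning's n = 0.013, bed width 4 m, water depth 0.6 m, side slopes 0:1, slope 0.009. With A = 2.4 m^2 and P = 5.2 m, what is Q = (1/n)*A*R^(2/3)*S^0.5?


R = A/P = 2.4/5.2 = 0.461538
Q = (1/0.013) * 2.4 * 0.461538^(2/3) * 0.009^0.5

10.4599 m^3/s


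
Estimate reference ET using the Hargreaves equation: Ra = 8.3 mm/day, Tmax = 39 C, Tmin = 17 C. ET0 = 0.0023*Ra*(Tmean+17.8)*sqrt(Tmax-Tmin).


Tmean = (Tmax + Tmin)/2 = (39 + 17)/2 = 28.0
ET0 = 0.0023 * 8.3 * (28.0 + 17.8) * sqrt(39 - 17)
ET0 = 0.0023 * 8.3 * 45.8 * 4.690416

4.1009 mm/day


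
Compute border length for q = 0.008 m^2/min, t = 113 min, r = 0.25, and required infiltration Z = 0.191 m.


L = q*t/((1+r)*Z)
L = 0.008*113/((1+0.25)*0.191)
L = 0.904/0.23875

3.7864 m


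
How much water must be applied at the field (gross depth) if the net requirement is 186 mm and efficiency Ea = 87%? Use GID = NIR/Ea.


Ea = 87% = 0.87
GID = NIR / Ea = 186 / 0.87 = 213.7931 mm

213.7931 mm


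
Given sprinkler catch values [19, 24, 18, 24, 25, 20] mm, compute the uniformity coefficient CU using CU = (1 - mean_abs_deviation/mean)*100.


mean = 21.666667 mm
MAD = 2.666667 mm
CU = (1 - 2.666667/21.666667)*100

87.6923 %


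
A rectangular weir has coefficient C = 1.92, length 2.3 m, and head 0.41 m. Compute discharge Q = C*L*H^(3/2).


Q = C * L * H^(3/2) = 1.92 * 2.3 * 0.41^1.5 = 1.92 * 2.3 * 0.262528

1.1593 m^3/s


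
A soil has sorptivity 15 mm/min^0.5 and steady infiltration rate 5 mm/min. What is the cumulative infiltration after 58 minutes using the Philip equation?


F = S*sqrt(t) + A*t
F = 15*sqrt(58) + 5*58
F = 15*7.615773 + 290

404.2366 mm


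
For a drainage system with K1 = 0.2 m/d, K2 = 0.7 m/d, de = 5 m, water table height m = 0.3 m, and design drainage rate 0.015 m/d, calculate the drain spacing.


S^2 = 8*K2*de*m/q + 4*K1*m^2/q
S^2 = 8*0.7*5*0.3/0.015 + 4*0.2*0.3^2/0.015
S = sqrt(564.8000)

23.7655 m


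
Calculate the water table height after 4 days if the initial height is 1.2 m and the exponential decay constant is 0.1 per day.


m = m0 * exp(-k*t)
m = 1.2 * exp(-0.1 * 4)
m = 1.2 * exp(-0.4000)

0.8044 m


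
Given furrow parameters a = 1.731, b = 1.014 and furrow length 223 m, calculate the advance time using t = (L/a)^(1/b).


t = (L/a)^(1/b)
t = (223/1.731)^(1/1.014)
t = 128.827267^(1/1.014)

120.4691 min


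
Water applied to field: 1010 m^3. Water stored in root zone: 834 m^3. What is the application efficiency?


Ea = V_root / V_field * 100 = 834 / 1010 * 100 = 82.5743%

82.5743 %


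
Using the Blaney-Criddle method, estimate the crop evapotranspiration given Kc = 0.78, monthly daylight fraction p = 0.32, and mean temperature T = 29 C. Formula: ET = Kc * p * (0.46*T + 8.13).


ET = Kc * p * (0.46*T + 8.13)
ET = 0.78 * 0.32 * (0.46*29 + 8.13)
ET = 0.78 * 0.32 * 21.4700

5.3589 mm/day


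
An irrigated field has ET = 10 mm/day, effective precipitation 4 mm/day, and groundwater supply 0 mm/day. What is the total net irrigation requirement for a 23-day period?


Daily deficit = ET - Pe - GW = 10 - 4 - 0 = 6 mm/day
NIR = 6 * 23 = 138 mm

138.0000 mm


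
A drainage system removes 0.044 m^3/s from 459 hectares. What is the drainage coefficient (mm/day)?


DC = Q * 86400 / (A * 10000) * 1000
DC = 0.044 * 86400 / (459 * 10000) * 1000
DC = 3801600.0000 / 4590000

0.8282 mm/day


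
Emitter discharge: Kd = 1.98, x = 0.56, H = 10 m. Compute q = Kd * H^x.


q = Kd * H^x = 1.98 * 10^0.56 = 1.98 * 3.630781

7.1889 L/h


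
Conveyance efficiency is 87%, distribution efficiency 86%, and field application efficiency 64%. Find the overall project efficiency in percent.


Ec = 0.87, Eb = 0.86, Ea = 0.64
E = 0.87 * 0.86 * 0.64 * 100 = 47.8848%

47.8848 %


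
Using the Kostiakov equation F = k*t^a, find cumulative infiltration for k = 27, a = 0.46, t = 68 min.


F = k * t^a = 27 * 68^0.46
F = 27 * 6.965529

188.0693 mm


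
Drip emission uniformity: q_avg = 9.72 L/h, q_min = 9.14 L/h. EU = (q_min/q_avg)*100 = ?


EU = (q_min/q_avg)*100 = (9.14/9.72)*100 = 94.0329%

94.0329 %


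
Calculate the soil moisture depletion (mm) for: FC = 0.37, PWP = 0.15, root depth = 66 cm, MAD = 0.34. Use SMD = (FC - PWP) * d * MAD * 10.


SMD = (FC - PWP) * d * MAD * 10
SMD = (0.37 - 0.15) * 66 * 0.34 * 10
SMD = 0.2200 * 66 * 0.34 * 10

49.3680 mm


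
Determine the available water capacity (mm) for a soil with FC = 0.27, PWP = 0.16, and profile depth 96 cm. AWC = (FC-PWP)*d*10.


AWC = (FC - PWP) * d * 10
AWC = (0.27 - 0.16) * 96 * 10
AWC = 0.1100 * 96 * 10

105.6000 mm


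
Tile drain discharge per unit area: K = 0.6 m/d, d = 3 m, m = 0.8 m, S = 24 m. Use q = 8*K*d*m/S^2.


q = 8*K*d*m/S^2
q = 8*0.6*3*0.8/24^2
q = 11.5200 / 576

0.0200 m/d


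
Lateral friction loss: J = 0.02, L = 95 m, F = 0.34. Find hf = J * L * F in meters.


hf = J * L * F = 0.02 * 95 * 0.34 = 0.6460 m

0.6460 m


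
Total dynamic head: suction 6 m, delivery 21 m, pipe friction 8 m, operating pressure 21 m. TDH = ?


TDH = Hs + Hd + hf + Hp = 6 + 21 + 8 + 21 = 56

56 m


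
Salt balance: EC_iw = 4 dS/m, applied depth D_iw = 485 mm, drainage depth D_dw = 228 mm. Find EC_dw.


EC_dw = EC_iw * D_iw / D_dw
EC_dw = 4 * 485 / 228
EC_dw = 1940 / 228

8.5088 dS/m


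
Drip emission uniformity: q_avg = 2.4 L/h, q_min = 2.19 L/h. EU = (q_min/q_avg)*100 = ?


EU = (q_min/q_avg)*100 = (2.19/2.4)*100 = 91.2500%

91.2500 %


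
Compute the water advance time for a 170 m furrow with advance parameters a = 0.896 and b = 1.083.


t = (L/a)^(1/b)
t = (170/0.896)^(1/1.083)
t = 189.732143^(1/1.083)

126.9248 min


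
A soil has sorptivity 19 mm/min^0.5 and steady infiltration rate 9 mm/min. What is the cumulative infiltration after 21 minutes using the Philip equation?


F = S*sqrt(t) + A*t
F = 19*sqrt(21) + 9*21
F = 19*4.582576 + 189

276.0689 mm


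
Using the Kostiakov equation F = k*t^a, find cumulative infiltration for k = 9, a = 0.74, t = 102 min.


F = k * t^a = 9 * 102^0.74
F = 9 * 30.645318

275.8079 mm


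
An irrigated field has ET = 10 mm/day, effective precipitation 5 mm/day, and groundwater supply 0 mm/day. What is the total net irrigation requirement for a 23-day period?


Daily deficit = ET - Pe - GW = 10 - 5 - 0 = 5 mm/day
NIR = 5 * 23 = 115 mm

115.0000 mm


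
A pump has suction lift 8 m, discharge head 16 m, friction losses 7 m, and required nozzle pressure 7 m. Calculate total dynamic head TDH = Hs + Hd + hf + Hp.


TDH = Hs + Hd + hf + Hp = 8 + 16 + 7 + 7 = 38

38 m


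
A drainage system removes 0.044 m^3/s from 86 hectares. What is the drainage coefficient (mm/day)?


DC = Q * 86400 / (A * 10000) * 1000
DC = 0.044 * 86400 / (86 * 10000) * 1000
DC = 3801600.0000 / 860000

4.4205 mm/day


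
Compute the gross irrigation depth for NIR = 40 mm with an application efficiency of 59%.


Ea = 59% = 0.59
GID = NIR / Ea = 40 / 0.59 = 67.7966 mm

67.7966 mm


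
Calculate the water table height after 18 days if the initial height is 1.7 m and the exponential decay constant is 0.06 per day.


m = m0 * exp(-k*t)
m = 1.7 * exp(-0.06 * 18)
m = 1.7 * exp(-1.0800)

0.5773 m


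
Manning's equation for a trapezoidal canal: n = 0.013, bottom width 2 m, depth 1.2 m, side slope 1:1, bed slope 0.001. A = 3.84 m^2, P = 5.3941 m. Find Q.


R = A/P = 3.84/5.3941 = 0.711889
Q = (1/0.013) * 3.84 * 0.711889^(2/3) * 0.001^0.5

7.4473 m^3/s


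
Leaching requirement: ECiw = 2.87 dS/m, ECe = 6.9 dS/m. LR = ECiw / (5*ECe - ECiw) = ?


LR = ECiw / (5*ECe - ECiw)
LR = 2.87 / (5*6.9 - 2.87)
LR = 2.87 / 31.6300

0.0907


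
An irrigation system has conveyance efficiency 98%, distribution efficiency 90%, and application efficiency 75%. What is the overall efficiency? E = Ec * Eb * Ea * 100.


Ec = 0.98, Eb = 0.9, Ea = 0.75
E = 0.98 * 0.9 * 0.75 * 100 = 66.1500%

66.1500 %


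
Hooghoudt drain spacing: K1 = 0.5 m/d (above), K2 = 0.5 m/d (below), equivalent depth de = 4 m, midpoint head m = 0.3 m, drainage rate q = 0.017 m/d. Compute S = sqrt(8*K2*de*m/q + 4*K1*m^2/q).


S^2 = 8*K2*de*m/q + 4*K1*m^2/q
S^2 = 8*0.5*4*0.3/0.017 + 4*0.5*0.3^2/0.017
S = sqrt(292.9412)

17.1155 m


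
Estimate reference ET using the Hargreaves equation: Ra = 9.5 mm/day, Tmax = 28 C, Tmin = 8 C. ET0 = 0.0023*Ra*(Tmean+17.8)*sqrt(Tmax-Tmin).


Tmean = (Tmax + Tmin)/2 = (28 + 8)/2 = 18.0
ET0 = 0.0023 * 9.5 * (18.0 + 17.8) * sqrt(28 - 8)
ET0 = 0.0023 * 9.5 * 35.8 * 4.472136

3.4982 mm/day


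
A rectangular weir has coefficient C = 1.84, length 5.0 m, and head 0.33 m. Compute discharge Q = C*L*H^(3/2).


Q = C * L * H^(3/2) = 1.84 * 5.0 * 0.33^1.5 = 1.84 * 5.0 * 0.189571

1.7441 m^3/s


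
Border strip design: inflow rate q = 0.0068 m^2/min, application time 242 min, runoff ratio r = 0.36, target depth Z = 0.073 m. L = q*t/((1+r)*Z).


L = q*t/((1+r)*Z)
L = 0.0068*242/((1+0.36)*0.073)
L = 1.6456/0.09928

16.5753 m


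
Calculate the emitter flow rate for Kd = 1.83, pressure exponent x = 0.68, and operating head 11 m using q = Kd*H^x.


q = Kd * H^x = 1.83 * 11^0.68 = 1.83 * 5.106779

9.3454 L/h


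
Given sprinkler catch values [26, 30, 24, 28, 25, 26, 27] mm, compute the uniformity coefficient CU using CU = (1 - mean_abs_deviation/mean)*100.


mean = 26.571429 mm
MAD = 1.510204 mm
CU = (1 - 1.510204/26.571429)*100

94.3164 %


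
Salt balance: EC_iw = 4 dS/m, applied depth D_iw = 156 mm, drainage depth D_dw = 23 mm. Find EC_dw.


EC_dw = EC_iw * D_iw / D_dw
EC_dw = 4 * 156 / 23
EC_dw = 624 / 23

27.1304 dS/m


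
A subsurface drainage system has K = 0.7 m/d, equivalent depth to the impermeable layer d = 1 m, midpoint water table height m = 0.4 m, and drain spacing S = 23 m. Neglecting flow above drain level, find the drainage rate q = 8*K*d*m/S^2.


q = 8*K*d*m/S^2
q = 8*0.7*1*0.4/23^2
q = 2.2400 / 529

0.0042 m/d


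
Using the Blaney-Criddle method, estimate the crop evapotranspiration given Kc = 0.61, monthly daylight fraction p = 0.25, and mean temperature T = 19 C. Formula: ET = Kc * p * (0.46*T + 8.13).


ET = Kc * p * (0.46*T + 8.13)
ET = 0.61 * 0.25 * (0.46*19 + 8.13)
ET = 0.61 * 0.25 * 16.8700

2.5727 mm/day


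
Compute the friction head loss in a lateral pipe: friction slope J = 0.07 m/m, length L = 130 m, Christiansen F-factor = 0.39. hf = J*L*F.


hf = J * L * F = 0.07 * 130 * 0.39 = 3.5490 m

3.5490 m


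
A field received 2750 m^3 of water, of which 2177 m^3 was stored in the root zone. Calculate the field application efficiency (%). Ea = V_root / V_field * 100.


Ea = V_root / V_field * 100 = 2177 / 2750 * 100 = 79.1636%

79.1636 %


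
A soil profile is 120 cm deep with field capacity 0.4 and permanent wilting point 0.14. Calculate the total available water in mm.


AWC = (FC - PWP) * d * 10
AWC = (0.4 - 0.14) * 120 * 10
AWC = 0.2600 * 120 * 10

312.0000 mm


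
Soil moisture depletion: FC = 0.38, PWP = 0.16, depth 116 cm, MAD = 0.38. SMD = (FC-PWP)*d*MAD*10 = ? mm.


SMD = (FC - PWP) * d * MAD * 10
SMD = (0.38 - 0.16) * 116 * 0.38 * 10
SMD = 0.2200 * 116 * 0.38 * 10

96.9760 mm


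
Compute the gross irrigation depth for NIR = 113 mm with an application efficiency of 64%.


Ea = 64% = 0.64
GID = NIR / Ea = 113 / 0.64 = 176.5625 mm

176.5625 mm


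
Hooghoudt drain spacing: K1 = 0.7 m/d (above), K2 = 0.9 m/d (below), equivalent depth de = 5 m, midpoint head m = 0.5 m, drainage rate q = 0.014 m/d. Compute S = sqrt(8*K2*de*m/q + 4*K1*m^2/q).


S^2 = 8*K2*de*m/q + 4*K1*m^2/q
S^2 = 8*0.9*5*0.5/0.014 + 4*0.7*0.5^2/0.014
S = sqrt(1335.7143)

36.5474 m


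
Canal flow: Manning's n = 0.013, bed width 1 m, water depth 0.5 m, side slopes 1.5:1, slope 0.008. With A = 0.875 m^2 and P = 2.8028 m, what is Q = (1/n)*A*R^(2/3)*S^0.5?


R = A/P = 0.875/2.8028 = 0.312188
Q = (1/0.013) * 0.875 * 0.312188^(2/3) * 0.008^0.5

2.7705 m^3/s


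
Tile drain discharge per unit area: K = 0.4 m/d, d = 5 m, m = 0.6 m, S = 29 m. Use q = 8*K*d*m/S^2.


q = 8*K*d*m/S^2
q = 8*0.4*5*0.6/29^2
q = 9.6000 / 841

0.0114 m/d


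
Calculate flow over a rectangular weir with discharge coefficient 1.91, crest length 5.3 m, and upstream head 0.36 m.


Q = C * L * H^(3/2) = 1.91 * 5.3 * 0.36^1.5 = 1.91 * 5.3 * 0.216000

2.1866 m^3/s


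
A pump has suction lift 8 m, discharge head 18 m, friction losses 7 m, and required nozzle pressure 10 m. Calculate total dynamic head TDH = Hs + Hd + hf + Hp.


TDH = Hs + Hd + hf + Hp = 8 + 18 + 7 + 10 = 43

43 m


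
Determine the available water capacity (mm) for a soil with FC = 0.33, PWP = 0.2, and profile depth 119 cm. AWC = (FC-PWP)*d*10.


AWC = (FC - PWP) * d * 10
AWC = (0.33 - 0.2) * 119 * 10
AWC = 0.1300 * 119 * 10

154.7000 mm


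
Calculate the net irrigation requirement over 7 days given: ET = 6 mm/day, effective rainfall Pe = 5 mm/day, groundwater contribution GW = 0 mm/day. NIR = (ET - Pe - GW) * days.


Daily deficit = ET - Pe - GW = 6 - 5 - 0 = 1 mm/day
NIR = 1 * 7 = 7 mm

7.0000 mm


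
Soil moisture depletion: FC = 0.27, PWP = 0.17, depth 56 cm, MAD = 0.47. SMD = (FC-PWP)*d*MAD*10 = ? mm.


SMD = (FC - PWP) * d * MAD * 10
SMD = (0.27 - 0.17) * 56 * 0.47 * 10
SMD = 0.1000 * 56 * 0.47 * 10

26.3200 mm


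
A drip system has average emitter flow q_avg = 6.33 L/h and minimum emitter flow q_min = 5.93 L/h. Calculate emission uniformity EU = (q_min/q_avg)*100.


EU = (q_min/q_avg)*100 = (5.93/6.33)*100 = 93.6809%

93.6809 %


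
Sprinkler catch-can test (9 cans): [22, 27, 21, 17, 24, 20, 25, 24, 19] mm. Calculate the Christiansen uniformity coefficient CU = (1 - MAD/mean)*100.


mean = 22.111111 mm
MAD = 2.567901 mm
CU = (1 - 2.567901/22.111111)*100

88.3864 %


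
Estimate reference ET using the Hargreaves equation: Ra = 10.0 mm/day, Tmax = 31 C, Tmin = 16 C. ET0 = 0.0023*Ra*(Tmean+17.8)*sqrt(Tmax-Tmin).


Tmean = (Tmax + Tmin)/2 = (31 + 16)/2 = 23.5
ET0 = 0.0023 * 10.0 * (23.5 + 17.8) * sqrt(31 - 16)
ET0 = 0.0023 * 10.0 * 41.3 * 3.872983

3.6789 mm/day


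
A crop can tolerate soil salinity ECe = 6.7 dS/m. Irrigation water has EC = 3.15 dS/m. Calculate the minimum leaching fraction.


LR = ECiw / (5*ECe - ECiw)
LR = 3.15 / (5*6.7 - 3.15)
LR = 3.15 / 30.3500

0.1038


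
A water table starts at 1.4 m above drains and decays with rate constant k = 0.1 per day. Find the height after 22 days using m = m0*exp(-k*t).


m = m0 * exp(-k*t)
m = 1.4 * exp(-0.1 * 22)
m = 1.4 * exp(-2.2000)

0.1551 m


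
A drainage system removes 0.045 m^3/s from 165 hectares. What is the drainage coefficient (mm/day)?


DC = Q * 86400 / (A * 10000) * 1000
DC = 0.045 * 86400 / (165 * 10000) * 1000
DC = 3888000.0000 / 1650000

2.3564 mm/day


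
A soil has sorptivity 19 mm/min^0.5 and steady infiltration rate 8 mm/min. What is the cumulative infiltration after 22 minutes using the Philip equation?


F = S*sqrt(t) + A*t
F = 19*sqrt(22) + 8*22
F = 19*4.690416 + 176

265.1179 mm


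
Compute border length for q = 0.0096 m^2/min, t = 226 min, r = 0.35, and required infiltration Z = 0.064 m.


L = q*t/((1+r)*Z)
L = 0.0096*226/((1+0.35)*0.064)
L = 2.1696/0.0864

25.1111 m


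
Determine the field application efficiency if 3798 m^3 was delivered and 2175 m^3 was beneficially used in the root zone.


Ea = V_root / V_field * 100 = 2175 / 3798 * 100 = 57.2670%

57.2670 %


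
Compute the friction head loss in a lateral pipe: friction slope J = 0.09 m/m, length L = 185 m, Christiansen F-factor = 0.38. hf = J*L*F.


hf = J * L * F = 0.09 * 185 * 0.38 = 6.3270 m

6.3270 m


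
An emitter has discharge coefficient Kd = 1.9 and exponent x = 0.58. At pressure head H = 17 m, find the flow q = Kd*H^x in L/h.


q = Kd * H^x = 1.9 * 17^0.58 = 1.9 * 5.172022

9.8268 L/h


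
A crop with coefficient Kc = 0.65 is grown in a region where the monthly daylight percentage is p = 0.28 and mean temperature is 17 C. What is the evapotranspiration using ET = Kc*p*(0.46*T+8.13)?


ET = Kc * p * (0.46*T + 8.13)
ET = 0.65 * 0.28 * (0.46*17 + 8.13)
ET = 0.65 * 0.28 * 15.9500

2.9029 mm/day


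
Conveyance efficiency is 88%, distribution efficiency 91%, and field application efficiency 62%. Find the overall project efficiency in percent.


Ec = 0.88, Eb = 0.91, Ea = 0.62
E = 0.88 * 0.91 * 0.62 * 100 = 49.6496%

49.6496 %


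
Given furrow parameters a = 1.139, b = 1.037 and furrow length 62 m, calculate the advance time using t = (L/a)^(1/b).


t = (L/a)^(1/b)
t = (62/1.139)^(1/1.037)
t = 54.433714^(1/1.037)

47.1990 min


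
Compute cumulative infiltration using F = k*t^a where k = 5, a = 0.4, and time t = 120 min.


F = k * t^a = 5 * 120^0.4
F = 5 * 6.786916

33.9346 mm


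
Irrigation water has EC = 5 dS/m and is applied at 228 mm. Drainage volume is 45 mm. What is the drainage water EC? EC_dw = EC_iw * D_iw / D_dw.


EC_dw = EC_iw * D_iw / D_dw
EC_dw = 5 * 228 / 45
EC_dw = 1140 / 45

25.3333 dS/m


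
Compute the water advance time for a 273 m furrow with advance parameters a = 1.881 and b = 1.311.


t = (L/a)^(1/b)
t = (273/1.881)^(1/1.311)
t = 145.135566^(1/1.311)

44.5605 min


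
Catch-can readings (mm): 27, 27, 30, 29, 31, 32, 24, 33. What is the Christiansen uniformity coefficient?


mean = 29.125000 mm
MAD = 2.375000 mm
CU = (1 - 2.375000/29.125000)*100

91.8455 %


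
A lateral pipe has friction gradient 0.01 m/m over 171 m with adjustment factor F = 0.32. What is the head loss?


hf = J * L * F = 0.01 * 171 * 0.32 = 0.5472 m

0.5472 m


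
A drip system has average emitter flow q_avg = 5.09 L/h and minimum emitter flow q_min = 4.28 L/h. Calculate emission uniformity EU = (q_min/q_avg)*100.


EU = (q_min/q_avg)*100 = (4.28/5.09)*100 = 84.0864%

84.0864 %


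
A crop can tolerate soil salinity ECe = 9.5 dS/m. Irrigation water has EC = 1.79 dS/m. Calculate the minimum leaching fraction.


LR = ECiw / (5*ECe - ECiw)
LR = 1.79 / (5*9.5 - 1.79)
LR = 1.79 / 45.7100

0.0392


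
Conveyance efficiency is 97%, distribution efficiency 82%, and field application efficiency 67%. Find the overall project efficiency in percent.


Ec = 0.97, Eb = 0.82, Ea = 0.67
E = 0.97 * 0.82 * 0.67 * 100 = 53.2918%

53.2918 %


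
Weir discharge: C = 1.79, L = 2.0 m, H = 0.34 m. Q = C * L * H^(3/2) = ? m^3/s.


Q = C * L * H^(3/2) = 1.79 * 2.0 * 0.34^1.5 = 1.79 * 2.0 * 0.198252

0.7097 m^3/s


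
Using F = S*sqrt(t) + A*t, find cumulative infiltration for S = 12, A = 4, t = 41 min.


F = S*sqrt(t) + A*t
F = 12*sqrt(41) + 4*41
F = 12*6.403124 + 164

240.8375 mm


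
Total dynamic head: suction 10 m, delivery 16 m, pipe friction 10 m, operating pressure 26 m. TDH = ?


TDH = Hs + Hd + hf + Hp = 10 + 16 + 10 + 26 = 62

62 m


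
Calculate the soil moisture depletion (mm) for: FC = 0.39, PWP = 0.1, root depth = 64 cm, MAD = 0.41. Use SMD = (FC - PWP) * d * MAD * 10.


SMD = (FC - PWP) * d * MAD * 10
SMD = (0.39 - 0.1) * 64 * 0.41 * 10
SMD = 0.2900 * 64 * 0.41 * 10

76.0960 mm


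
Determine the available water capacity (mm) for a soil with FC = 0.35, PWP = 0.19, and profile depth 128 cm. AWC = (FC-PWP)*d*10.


AWC = (FC - PWP) * d * 10
AWC = (0.35 - 0.19) * 128 * 10
AWC = 0.1600 * 128 * 10

204.8000 mm


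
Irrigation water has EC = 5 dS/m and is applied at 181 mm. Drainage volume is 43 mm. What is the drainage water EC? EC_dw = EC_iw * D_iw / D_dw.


EC_dw = EC_iw * D_iw / D_dw
EC_dw = 5 * 181 / 43
EC_dw = 905 / 43

21.0465 dS/m


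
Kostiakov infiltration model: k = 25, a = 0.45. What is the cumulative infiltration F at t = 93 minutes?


F = k * t^a = 25 * 93^0.45
F = 25 * 7.688070

192.2018 mm


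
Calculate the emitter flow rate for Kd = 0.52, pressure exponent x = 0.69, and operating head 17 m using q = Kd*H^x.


q = Kd * H^x = 0.52 * 17^0.69 = 0.52 * 7.063334

3.6729 L/h


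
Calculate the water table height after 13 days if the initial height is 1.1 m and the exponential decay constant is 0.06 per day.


m = m0 * exp(-k*t)
m = 1.1 * exp(-0.06 * 13)
m = 1.1 * exp(-0.7800)

0.5042 m


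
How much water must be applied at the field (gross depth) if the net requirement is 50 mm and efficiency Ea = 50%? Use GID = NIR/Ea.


Ea = 50% = 0.5
GID = NIR / Ea = 50 / 0.5 = 100.0000 mm

100.0000 mm


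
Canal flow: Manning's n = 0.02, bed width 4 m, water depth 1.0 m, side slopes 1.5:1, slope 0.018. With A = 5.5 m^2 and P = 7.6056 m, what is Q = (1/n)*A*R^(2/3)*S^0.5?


R = A/P = 5.5/7.6056 = 0.723151
Q = (1/0.02) * 5.5 * 0.723151^(2/3) * 0.018^0.5

29.7250 m^3/s


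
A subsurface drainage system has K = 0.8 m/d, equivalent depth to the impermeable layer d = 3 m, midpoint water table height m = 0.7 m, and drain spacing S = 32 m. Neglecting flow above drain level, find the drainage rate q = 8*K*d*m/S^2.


q = 8*K*d*m/S^2
q = 8*0.8*3*0.7/32^2
q = 13.4400 / 1024

0.0131 m/d


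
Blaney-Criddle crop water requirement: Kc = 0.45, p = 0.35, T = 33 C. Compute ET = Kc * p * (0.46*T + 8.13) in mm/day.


ET = Kc * p * (0.46*T + 8.13)
ET = 0.45 * 0.35 * (0.46*33 + 8.13)
ET = 0.45 * 0.35 * 23.3100

3.6713 mm/day


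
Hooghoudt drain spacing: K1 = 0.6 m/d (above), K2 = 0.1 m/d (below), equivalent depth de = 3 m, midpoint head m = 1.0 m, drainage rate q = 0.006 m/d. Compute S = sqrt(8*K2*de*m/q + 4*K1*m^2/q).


S^2 = 8*K2*de*m/q + 4*K1*m^2/q
S^2 = 8*0.1*3*1.0/0.006 + 4*0.6*1.0^2/0.006
S = sqrt(800.0000)

28.2843 m


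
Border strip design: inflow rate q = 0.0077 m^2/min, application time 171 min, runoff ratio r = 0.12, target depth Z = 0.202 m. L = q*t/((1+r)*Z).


L = q*t/((1+r)*Z)
L = 0.0077*171/((1+0.12)*0.202)
L = 1.3167/0.22624

5.8199 m


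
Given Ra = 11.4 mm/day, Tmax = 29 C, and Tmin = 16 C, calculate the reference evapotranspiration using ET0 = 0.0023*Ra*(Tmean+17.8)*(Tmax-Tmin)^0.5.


Tmean = (Tmax + Tmin)/2 = (29 + 16)/2 = 22.5
ET0 = 0.0023 * 11.4 * (22.5 + 17.8) * sqrt(29 - 16)
ET0 = 0.0023 * 11.4 * 40.3 * 3.605551

3.8099 mm/day


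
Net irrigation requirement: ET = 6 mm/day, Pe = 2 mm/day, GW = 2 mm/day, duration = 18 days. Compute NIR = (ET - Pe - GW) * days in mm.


Daily deficit = ET - Pe - GW = 6 - 2 - 2 = 2 mm/day
NIR = 2 * 18 = 36 mm

36.0000 mm


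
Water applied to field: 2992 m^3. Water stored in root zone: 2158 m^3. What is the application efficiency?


Ea = V_root / V_field * 100 = 2158 / 2992 * 100 = 72.1257%

72.1257 %


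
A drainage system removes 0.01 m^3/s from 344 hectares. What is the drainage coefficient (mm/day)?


DC = Q * 86400 / (A * 10000) * 1000
DC = 0.01 * 86400 / (344 * 10000) * 1000
DC = 864000.0000 / 3440000

0.2512 mm/day


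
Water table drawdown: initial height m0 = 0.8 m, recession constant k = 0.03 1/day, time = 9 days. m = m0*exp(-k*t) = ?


m = m0 * exp(-k*t)
m = 0.8 * exp(-0.03 * 9)
m = 0.8 * exp(-0.2700)

0.6107 m


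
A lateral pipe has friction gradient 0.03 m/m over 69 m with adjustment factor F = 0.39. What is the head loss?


hf = J * L * F = 0.03 * 69 * 0.39 = 0.8073 m

0.8073 m


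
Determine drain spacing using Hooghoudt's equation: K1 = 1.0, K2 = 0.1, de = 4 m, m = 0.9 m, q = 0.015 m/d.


S^2 = 8*K2*de*m/q + 4*K1*m^2/q
S^2 = 8*0.1*4*0.9/0.015 + 4*1.0*0.9^2/0.015
S = sqrt(408.0000)

20.1990 m


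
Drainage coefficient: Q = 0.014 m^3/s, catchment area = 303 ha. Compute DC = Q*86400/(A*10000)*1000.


DC = Q * 86400 / (A * 10000) * 1000
DC = 0.014 * 86400 / (303 * 10000) * 1000
DC = 1209600.0000 / 3030000

0.3992 mm/day


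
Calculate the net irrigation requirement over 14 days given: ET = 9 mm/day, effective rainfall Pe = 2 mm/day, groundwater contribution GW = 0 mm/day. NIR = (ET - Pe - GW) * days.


Daily deficit = ET - Pe - GW = 9 - 2 - 0 = 7 mm/day
NIR = 7 * 14 = 98 mm

98.0000 mm


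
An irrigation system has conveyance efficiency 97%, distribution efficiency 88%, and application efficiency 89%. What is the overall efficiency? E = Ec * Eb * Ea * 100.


Ec = 0.97, Eb = 0.88, Ea = 0.89
E = 0.97 * 0.88 * 0.89 * 100 = 75.9704%

75.9704 %


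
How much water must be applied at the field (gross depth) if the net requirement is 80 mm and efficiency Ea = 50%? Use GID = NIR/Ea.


Ea = 50% = 0.5
GID = NIR / Ea = 80 / 0.5 = 160.0000 mm

160.0000 mm


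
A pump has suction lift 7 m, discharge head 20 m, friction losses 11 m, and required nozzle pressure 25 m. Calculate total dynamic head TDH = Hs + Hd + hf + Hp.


TDH = Hs + Hd + hf + Hp = 7 + 20 + 11 + 25 = 63

63 m


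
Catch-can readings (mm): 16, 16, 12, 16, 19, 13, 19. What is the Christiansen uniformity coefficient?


mean = 15.857143 mm
MAD = 1.918367 mm
CU = (1 - 1.918367/15.857143)*100

87.9022 %


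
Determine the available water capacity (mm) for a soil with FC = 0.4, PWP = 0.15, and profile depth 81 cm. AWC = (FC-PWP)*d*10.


AWC = (FC - PWP) * d * 10
AWC = (0.4 - 0.15) * 81 * 10
AWC = 0.2500 * 81 * 10

202.5000 mm


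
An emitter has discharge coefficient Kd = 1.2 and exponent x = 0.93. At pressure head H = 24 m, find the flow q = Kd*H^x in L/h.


q = Kd * H^x = 1.2 * 24^0.93 = 1.2 * 19.213056

23.0557 L/h


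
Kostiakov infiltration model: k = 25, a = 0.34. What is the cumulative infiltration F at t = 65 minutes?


F = k * t^a = 25 * 65^0.34
F = 25 * 4.134191

103.3548 mm


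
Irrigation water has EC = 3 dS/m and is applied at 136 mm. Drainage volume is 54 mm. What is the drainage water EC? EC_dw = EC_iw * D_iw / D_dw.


EC_dw = EC_iw * D_iw / D_dw
EC_dw = 3 * 136 / 54
EC_dw = 408 / 54

7.5556 dS/m


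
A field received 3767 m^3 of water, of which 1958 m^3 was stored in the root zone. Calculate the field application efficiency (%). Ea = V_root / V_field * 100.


Ea = V_root / V_field * 100 = 1958 / 3767 * 100 = 51.9777%

51.9777 %


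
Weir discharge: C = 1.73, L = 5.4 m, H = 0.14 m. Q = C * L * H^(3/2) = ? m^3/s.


Q = C * L * H^(3/2) = 1.73 * 5.4 * 0.14^1.5 = 1.73 * 5.4 * 0.052383

0.4894 m^3/s


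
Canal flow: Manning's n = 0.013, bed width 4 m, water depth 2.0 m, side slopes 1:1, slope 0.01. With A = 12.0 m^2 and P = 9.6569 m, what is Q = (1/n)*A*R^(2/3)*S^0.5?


R = A/P = 12.0/9.6569 = 1.242635
Q = (1/0.013) * 12.0 * 1.242635^(2/3) * 0.01^0.5

106.6924 m^3/s


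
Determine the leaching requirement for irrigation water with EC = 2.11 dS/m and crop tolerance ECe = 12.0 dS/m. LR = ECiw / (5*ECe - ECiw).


LR = ECiw / (5*ECe - ECiw)
LR = 2.11 / (5*12.0 - 2.11)
LR = 2.11 / 57.8900

0.0364


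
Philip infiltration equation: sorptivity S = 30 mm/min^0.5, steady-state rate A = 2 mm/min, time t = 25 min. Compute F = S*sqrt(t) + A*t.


F = S*sqrt(t) + A*t
F = 30*sqrt(25) + 2*25
F = 30*5.000000 + 50

200.0000 mm


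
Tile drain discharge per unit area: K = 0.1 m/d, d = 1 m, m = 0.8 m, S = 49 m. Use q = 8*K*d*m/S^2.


q = 8*K*d*m/S^2
q = 8*0.1*1*0.8/49^2
q = 0.6400 / 2401

2.6656e-04 m/d


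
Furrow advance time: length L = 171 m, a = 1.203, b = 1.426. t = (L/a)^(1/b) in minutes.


t = (L/a)^(1/b)
t = (171/1.203)^(1/1.426)
t = 142.144638^(1/1.426)

32.3317 min


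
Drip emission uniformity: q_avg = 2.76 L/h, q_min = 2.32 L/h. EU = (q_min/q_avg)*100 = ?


EU = (q_min/q_avg)*100 = (2.32/2.76)*100 = 84.0580%

84.0580 %


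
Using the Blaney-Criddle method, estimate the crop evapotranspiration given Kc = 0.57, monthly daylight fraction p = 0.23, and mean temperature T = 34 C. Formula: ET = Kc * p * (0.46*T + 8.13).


ET = Kc * p * (0.46*T + 8.13)
ET = 0.57 * 0.23 * (0.46*34 + 8.13)
ET = 0.57 * 0.23 * 23.7700

3.1162 mm/day


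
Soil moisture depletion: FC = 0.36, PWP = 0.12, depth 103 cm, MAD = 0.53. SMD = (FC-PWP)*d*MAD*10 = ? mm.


SMD = (FC - PWP) * d * MAD * 10
SMD = (0.36 - 0.12) * 103 * 0.53 * 10
SMD = 0.2400 * 103 * 0.53 * 10

131.0160 mm


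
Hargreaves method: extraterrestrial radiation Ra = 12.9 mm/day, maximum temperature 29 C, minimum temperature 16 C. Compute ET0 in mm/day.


Tmean = (Tmax + Tmin)/2 = (29 + 16)/2 = 22.5
ET0 = 0.0023 * 12.9 * (22.5 + 17.8) * sqrt(29 - 16)
ET0 = 0.0023 * 12.9 * 40.3 * 3.605551

4.3112 mm/day


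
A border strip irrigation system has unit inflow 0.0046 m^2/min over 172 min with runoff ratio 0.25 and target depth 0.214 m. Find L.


L = q*t/((1+r)*Z)
L = 0.0046*172/((1+0.25)*0.214)
L = 0.7912/0.2675

2.9578 m


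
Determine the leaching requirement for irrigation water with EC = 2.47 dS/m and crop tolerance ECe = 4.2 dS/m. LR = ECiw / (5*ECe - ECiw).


LR = ECiw / (5*ECe - ECiw)
LR = 2.47 / (5*4.2 - 2.47)
LR = 2.47 / 18.5300

0.1333


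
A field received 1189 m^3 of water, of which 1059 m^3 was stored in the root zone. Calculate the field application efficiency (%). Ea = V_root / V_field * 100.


Ea = V_root / V_field * 100 = 1059 / 1189 * 100 = 89.0664%

89.0664 %


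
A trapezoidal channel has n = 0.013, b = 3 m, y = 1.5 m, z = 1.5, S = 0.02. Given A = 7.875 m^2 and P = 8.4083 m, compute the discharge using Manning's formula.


R = A/P = 7.875/8.4083 = 0.936575
Q = (1/0.013) * 7.875 * 0.936575^(2/3) * 0.02^0.5

82.0069 m^3/s


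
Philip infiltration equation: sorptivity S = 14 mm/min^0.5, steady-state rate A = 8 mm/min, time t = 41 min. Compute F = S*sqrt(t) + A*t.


F = S*sqrt(t) + A*t
F = 14*sqrt(41) + 8*41
F = 14*6.403124 + 328

417.6437 mm


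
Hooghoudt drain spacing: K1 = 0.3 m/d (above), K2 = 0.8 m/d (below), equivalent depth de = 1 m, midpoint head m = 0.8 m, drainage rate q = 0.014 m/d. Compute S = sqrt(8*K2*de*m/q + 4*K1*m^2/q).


S^2 = 8*K2*de*m/q + 4*K1*m^2/q
S^2 = 8*0.8*1*0.8/0.014 + 4*0.3*0.8^2/0.014
S = sqrt(420.5714)

20.5078 m


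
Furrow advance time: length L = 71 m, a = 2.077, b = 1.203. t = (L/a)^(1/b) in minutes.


t = (L/a)^(1/b)
t = (71/2.077)^(1/1.203)
t = 34.183919^(1/1.203)

18.8364 min


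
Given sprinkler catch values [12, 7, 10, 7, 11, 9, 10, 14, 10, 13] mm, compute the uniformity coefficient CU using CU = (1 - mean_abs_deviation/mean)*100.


mean = 10.300000 mm
MAD = 1.760000 mm
CU = (1 - 1.760000/10.300000)*100

82.9126 %


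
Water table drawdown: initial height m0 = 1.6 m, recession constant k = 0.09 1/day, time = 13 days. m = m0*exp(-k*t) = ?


m = m0 * exp(-k*t)
m = 1.6 * exp(-0.09 * 13)
m = 1.6 * exp(-1.1700)

0.4966 m


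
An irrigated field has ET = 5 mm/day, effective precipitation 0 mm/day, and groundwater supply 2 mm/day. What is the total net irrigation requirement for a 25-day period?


Daily deficit = ET - Pe - GW = 5 - 0 - 2 = 3 mm/day
NIR = 3 * 25 = 75 mm

75.0000 mm


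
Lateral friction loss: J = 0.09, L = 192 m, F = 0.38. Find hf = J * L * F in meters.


hf = J * L * F = 0.09 * 192 * 0.38 = 6.5664 m

6.5664 m
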